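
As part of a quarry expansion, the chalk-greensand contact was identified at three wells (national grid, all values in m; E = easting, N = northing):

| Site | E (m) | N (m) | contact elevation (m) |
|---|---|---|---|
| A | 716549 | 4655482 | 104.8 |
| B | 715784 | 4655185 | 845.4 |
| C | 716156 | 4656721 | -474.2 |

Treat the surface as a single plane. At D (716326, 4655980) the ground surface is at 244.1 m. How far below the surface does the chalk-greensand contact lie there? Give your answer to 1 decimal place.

Let the plane be z = a·E + b·N + c.
B−A: −765a − 297b = 740.6;  C−A: −393a + 1239b = −579.
Solving gives a = −0.700423839, b = −0.689480685.
Then c = 104.8 − a·716549 − b·4655482 = 3711857.72.
At (716326, 4655980): z_contact = −501731.81 − 3210208.28 + 3711857.72 = -82.37 m.
Depth below ground = 244.1 − (-82.37) = 326.5 m.

326.5 m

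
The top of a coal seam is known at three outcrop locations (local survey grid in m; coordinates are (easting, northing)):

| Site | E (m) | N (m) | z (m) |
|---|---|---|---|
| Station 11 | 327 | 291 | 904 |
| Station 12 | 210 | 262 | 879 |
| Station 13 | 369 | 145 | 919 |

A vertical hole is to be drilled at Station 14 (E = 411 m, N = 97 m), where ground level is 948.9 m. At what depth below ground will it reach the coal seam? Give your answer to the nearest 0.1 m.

Let the plane be z = a·E + b·N + c.
Station 12−Station 11: −117a − 29b = −25;  Station 13−Station 11: 42a − 146b = 15.
Solving gives a = 0.22322, b = −0.03852.
Then c = 904 − a·327 − b·291 = 842.22.
At (411, 97): z_contact = 91.75 − 3.74 + 842.22 = 930.22 m.
Depth below ground = 948.9 − 930.22 = 18.7 m.

18.7 m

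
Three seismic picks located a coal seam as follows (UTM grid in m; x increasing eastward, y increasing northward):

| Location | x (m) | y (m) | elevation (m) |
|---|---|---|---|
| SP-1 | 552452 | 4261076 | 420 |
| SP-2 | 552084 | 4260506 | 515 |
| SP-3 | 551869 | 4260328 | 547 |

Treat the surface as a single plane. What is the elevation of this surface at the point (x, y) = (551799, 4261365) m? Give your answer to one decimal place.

391.4 m

Let the plane be z = a·x + b·y + c.
SP-2−SP-1: −368a − 570b = 95;  SP-3−SP-1: −583a − 748b = 127.
Solving gives a = −0.023314518, b = −0.151614487.
Then c = 420 − a·552452 − b·4261076 = 659341.00.
At (551799, 4261365): z = −12864.9 − 646084.7 + 659341.00 = 391.4 m.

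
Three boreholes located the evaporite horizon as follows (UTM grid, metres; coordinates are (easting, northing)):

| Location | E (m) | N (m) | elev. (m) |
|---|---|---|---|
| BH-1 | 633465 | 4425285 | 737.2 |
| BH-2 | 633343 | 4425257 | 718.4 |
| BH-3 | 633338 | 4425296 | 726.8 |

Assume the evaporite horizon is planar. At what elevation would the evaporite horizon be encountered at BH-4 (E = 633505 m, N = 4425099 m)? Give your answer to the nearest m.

Let the plane be z = a·E + b·N + c.
BH-2−BH-1: −122a − 28b = −18.8;  BH-3−BH-1: −127a + 11b = −10.4.
Solving gives a = 0.10167415, b = 0.22841976.
Then c = 737.2 − a·633465 − b·4425285 = −1074492.37.
At (633505, 4425099): z = 64411.1 + 1010780.1 − 1074492.37 = 698.8 m.

699 m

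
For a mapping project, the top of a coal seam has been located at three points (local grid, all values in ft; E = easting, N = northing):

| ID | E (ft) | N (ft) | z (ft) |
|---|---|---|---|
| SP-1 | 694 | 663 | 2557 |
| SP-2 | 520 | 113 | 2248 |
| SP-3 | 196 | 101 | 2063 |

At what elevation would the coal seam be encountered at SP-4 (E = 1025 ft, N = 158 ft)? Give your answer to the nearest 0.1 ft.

2546.5 ft

Two edge vectors: SP-1→SP-2 = (-174, -550, -309), SP-1→SP-3 = (-498, -562, -494).
Normal n = (SP-1→SP-2) × (SP-1→SP-3) = (98042, 67926, -176112).
So ∂z/∂E = −n_x/n_z = 0.556703 and ∂z/∂N = −n_y/n_z = 0.385698.
Intercept c from SP-1: 2557 − 386.35 − 255.72 = 1914.93.
At (1025, 158): z = 570.6 + 60.9 + 1914.93 = 2546.5 ft.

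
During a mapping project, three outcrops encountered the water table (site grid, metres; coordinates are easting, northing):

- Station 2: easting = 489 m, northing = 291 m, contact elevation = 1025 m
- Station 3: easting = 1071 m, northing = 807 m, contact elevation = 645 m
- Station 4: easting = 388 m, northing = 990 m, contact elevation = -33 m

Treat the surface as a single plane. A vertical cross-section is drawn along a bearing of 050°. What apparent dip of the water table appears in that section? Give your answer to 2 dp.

Two edge vectors: Station 2→Station 3 = (582, 516, -380), Station 2→Station 4 = (-101, 699, -1058).
Normal n = (Station 2→Station 3) × (Station 2→Station 4) = (-280308, 654136, 458934).
So ∂z/∂easting = −n_x/n_z = 0.61078 and ∂z/∂northing = −n_y/n_z = −1.42534.
Unit vector along 050° is (sin 50°, cos 50°) = (0.7660, 0.6428).
Slope in that direction = a·(0.7660) + b·(0.6428) = −0.44830.
Apparent dip = arctan|0.44830| = 24.15° (true dip is 57.2°, so apparent ≤ true as expected).

24.15°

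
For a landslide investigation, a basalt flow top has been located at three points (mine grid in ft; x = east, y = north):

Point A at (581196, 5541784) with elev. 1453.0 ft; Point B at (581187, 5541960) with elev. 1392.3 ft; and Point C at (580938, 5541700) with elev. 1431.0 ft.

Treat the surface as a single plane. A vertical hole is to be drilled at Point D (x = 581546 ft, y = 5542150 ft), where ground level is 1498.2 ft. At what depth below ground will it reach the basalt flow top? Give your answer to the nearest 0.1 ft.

Let the plane be z = a·x + b·y + c.
Point B−Point A: −9a + 176b = −60.7;  Point C−Point A: −258a − 84b = −22.
Solving gives a = 0.194324582, b = −0.334949311.
Then c = 1453 − a·581196 − b·5541784 = 1744729.06.
At (581546, 5542150): z_contact = 113008.68 − 1856339.32 + 1744729.06 = 1398.42 ft.
Depth below ground = 1498.2 − 1398.42 = 99.8 ft.

99.8 ft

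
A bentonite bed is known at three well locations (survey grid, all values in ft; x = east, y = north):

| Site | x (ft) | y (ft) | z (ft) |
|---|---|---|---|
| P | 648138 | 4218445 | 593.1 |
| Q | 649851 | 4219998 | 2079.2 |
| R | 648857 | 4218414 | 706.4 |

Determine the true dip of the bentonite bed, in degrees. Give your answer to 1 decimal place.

Two edge vectors: P→Q = (1713, 1553, 1486.1), P→R = (719, -31, 113.3).
Normal n = (P→Q) × (P→R) = (222024, 874423, -1169710).
So ∂z/∂x = −n_x/n_z = 0.18981 and ∂z/∂y = −n_y/n_z = 0.74756.
Gradient magnitude |∇z| = √(a² + b²) = √(0.03603 + 0.55884) = 0.77128.
True dip = arctan(0.77128) = 37.6°, dipping toward SSW (azimuth ≈ 194°).

37.6°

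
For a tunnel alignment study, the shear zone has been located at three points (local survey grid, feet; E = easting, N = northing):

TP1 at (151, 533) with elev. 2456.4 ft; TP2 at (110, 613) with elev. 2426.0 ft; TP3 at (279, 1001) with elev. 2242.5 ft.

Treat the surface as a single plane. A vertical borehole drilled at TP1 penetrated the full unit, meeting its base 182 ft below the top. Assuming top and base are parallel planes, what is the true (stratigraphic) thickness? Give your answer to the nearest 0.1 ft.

Let the plane be z = a·E + b·N + c.
TP2−TP1: −41a + 80b = −30.4;  TP3−TP1: 128a + 468b = −213.9.
Solving gives a = −0.09803, b = −0.43024.
|∇z| = √(a²+b²) = 0.44127, so dip δ = arctan(0.44127) = 23.81°.
True thickness = vertical thickness × cos δ = 182 × cos 23.81° = 166.5 ft.

166.5 ft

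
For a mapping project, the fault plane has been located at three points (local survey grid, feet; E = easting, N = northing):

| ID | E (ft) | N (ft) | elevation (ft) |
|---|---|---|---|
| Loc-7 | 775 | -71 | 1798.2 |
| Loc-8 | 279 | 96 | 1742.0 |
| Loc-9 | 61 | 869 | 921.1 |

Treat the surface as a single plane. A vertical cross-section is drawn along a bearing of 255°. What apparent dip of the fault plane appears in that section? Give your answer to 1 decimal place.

Let the plane be z = a·E + b·N + c.
Loc-8−Loc-7: −496a + 167b = −56.2;  Loc-9−Loc-7: −714a + 940b = −877.1.
Solving gives a = −0.26988, b = −1.13808.
Unit vector along 255° is (sin 255°, cos 255°) = (-0.9659, -0.2588).
Slope in that direction = a·(-0.9659) + b·(-0.2588) = 0.55524.
Apparent dip = arctan|0.55524| = 29.0° (true dip is 49.5°, so apparent ≤ true as expected).

29.0°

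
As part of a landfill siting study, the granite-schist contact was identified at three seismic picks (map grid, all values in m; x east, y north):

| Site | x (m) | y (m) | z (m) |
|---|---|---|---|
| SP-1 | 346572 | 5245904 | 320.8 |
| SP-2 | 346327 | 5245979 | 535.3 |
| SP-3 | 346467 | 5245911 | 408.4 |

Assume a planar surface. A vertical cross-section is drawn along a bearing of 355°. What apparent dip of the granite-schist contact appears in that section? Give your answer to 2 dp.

Let the plane be z = a·x + b·y + c.
SP-2−SP-1: −245a + 75b = 214.5;  SP-3−SP-1: −105a + 7b = 87.6.
Solving gives a = −0.82281, b = 0.17216.
Unit vector along 355° is (sin 355°, cos 355°) = (-0.0872, 0.9962).
Slope in that direction = a·(-0.0872) + b·(0.9962) = 0.24322.
Apparent dip = arctan|0.24322| = 13.67° (true dip is 40.1°, so apparent ≤ true as expected).

13.67°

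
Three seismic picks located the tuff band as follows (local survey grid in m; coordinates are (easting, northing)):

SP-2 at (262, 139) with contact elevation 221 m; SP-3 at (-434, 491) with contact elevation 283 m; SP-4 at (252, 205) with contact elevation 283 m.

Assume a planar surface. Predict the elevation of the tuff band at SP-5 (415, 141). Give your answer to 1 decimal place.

287.0 m

Let the plane be z = a·E + b·N + c.
SP-3−SP-2: −696a + 352b = 62;  SP-4−SP-2: −10a + 66b = 62.
Solving gives a = 0.41805, b = 1.00273.
Then c = 221 − a·262 − b·139 = −27.91.
At (415, 141): z = 173.5 + 141.4 − 27.91 = 287.0 m.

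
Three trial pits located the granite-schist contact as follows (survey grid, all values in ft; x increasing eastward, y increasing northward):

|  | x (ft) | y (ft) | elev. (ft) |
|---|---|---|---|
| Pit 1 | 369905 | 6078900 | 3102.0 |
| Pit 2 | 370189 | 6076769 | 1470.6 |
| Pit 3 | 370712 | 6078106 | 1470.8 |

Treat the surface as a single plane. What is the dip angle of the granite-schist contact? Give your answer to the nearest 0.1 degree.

57.5°

Let the plane be z = a·x + b·y + c.
Pit 2−Pit 1: 284a − 2131b = −1631.4;  Pit 3−Pit 1: 807a − 794b = −1631.2.
Solving gives a = −1.45946, b = 0.57105.
Gradient magnitude |∇z| = √(a² + b²) = √(2.13002 + 0.32610) = 1.56720.
True dip = arctan(1.56720) = 57.5°, dipping toward ESE (azimuth ≈ 111°).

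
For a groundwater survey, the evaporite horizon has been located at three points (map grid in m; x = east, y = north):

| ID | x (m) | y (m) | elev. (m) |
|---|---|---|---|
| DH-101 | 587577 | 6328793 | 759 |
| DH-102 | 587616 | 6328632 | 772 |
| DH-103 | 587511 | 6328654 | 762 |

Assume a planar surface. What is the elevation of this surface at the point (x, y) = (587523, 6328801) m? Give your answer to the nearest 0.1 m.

754.1 m

Two edge vectors: DH-101→DH-102 = (39, -161, 13), DH-101→DH-103 = (-66, -139, 3).
Normal n = (DH-101→DH-102) × (DH-101→DH-103) = (1324, -975, -16047).
So ∂z/∂x = −n_x/n_z = 0.082507634 and ∂z/∂y = −n_y/n_z = −0.060759020.
Intercept c from DH-101: 759 − 48479.59 + 384531.26 = 336810.67.
At (587523, 6328801): z = 48475.1 − 384531.7 + 336810.67 = 754.1 m.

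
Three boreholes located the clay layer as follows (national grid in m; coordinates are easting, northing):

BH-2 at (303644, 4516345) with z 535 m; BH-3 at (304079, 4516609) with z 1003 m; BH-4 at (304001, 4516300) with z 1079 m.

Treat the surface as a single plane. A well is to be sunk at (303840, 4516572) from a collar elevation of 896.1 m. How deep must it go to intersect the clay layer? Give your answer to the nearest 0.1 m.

Let the plane be z = a·easting + b·northing + c.
BH-3−BH-2: 435a + 264b = 468;  BH-4−BH-2: 357a − 45b = 544.
Solving gives a = 1.446772621, b = −0.611159432.
Then c = 535 − a·303644 − b·4516345 = 2321438.02.
At (303840, 4516572): z_contact = 439587.39 − 2760345.58 + 2321438.02 = 679.83 m.
Depth below ground = 896.1 − 679.83 = 216.3 m.

216.3 m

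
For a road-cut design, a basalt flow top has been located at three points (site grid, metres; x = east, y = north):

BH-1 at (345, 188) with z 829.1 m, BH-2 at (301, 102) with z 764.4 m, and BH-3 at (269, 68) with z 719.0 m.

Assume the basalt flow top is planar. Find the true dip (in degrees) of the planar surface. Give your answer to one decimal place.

53.6°

Let the plane be z = a·x + b·y + c.
BH-2−BH-1: −44a − 86b = −64.7;  BH-3−BH-1: −76a − 120b = −110.1.
Solving gives a = 1.35717, b = 0.05796.
Gradient magnitude |∇z| = √(a² + b²) = √(1.84190 + 0.00336) = 1.35840.
True dip = arctan(1.35840) = 53.6°, dipping toward W (azimuth ≈ 268°).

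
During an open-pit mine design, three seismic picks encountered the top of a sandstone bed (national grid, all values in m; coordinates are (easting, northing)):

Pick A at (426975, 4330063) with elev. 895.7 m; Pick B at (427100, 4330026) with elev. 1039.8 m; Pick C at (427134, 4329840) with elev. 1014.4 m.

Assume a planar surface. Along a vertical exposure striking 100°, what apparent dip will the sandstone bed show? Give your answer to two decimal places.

Let the plane be z = a·E + b·N + c.
Pick B−Pick A: 125a − 37b = 144.1;  Pick C−Pick A: 159a − 223b = 118.7.
Solving gives a = 1.26148, b = 0.36715.
Unit vector along 100° is (sin 100°, cos 100°) = (0.9848, -0.1736).
Slope in that direction = a·(0.9848) + b·(-0.1736) = 1.17856.
Apparent dip = arctan|1.17856| = 49.69° (true dip is 52.7°, so apparent ≤ true as expected).

49.69°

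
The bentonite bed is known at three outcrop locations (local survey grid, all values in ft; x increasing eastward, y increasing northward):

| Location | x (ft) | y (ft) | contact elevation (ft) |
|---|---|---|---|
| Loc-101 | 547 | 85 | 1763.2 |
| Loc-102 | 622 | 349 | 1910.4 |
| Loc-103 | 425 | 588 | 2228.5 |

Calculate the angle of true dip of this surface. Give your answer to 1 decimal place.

45.8°

Let the plane be z = a·x + b·y + c.
Loc-102−Loc-101: 75a + 264b = 147.2;  Loc-103−Loc-101: −122a + 503b = 465.3.
Solving gives a = −0.69778, b = 0.75581.
Gradient magnitude |∇z| = √(a² + b²) = √(0.48689 + 0.57125) = 1.02866.
True dip = arctan(1.02866) = 45.8°, dipping toward SE (azimuth ≈ 137°).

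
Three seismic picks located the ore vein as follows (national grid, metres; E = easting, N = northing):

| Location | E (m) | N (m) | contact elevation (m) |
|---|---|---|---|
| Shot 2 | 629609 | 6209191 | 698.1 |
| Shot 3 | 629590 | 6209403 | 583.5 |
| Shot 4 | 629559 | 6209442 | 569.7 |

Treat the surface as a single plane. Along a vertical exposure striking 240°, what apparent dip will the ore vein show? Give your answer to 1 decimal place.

Let the plane be z = a·E + b·N + c.
Shot 3−Shot 2: −19a + 212b = −114.6;  Shot 4−Shot 2: −50a + 251b = −128.4.
Solving gives a = −0.26476, b = −0.56429.
Unit vector along 240° is (sin 240°, cos 240°) = (-0.8660, -0.5000).
Slope in that direction = a·(-0.8660) + b·(-0.5000) = 0.51143.
Apparent dip = arctan|0.51143| = 27.1° (true dip is 31.9°, so apparent ≤ true as expected).

27.1°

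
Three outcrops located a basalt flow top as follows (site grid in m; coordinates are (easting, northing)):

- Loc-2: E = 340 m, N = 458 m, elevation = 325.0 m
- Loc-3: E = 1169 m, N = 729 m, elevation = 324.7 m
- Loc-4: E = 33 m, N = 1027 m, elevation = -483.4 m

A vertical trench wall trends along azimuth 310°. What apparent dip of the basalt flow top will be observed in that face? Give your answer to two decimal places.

47.17°

Let the plane be z = a·E + b·N + c.
Loc-3−Loc-2: 829a + 271b = −0.3;  Loc-4−Loc-2: −307a + 569b = −808.4.
Solving gives a = 0.39450, b = −1.20789.
Unit vector along 310° is (sin 310°, cos 310°) = (-0.7660, 0.6428).
Slope in that direction = a·(-0.7660) + b·(0.6428) = −1.07862.
Apparent dip = arctan|1.07862| = 47.17° (true dip is 51.8°, so apparent ≤ true as expected).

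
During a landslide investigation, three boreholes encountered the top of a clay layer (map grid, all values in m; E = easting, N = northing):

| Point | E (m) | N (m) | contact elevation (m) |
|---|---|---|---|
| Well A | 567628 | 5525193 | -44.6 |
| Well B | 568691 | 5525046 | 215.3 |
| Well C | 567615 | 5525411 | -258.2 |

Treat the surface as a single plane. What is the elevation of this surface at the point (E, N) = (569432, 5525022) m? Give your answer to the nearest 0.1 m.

320.1 m

Let the plane be z = a·E + b·N + c.
Well B−Well A: 1063a − 147b = 259.9;  Well C−Well A: −13a + 218b = −213.6.
Solving gives a = 0.109906319, b = −0.973262467.
Then c = -44.6 − a·567628 − b·5525193 = 5315032.47.
At (569432, 5525022): z = 62584.2 − 5377296.5 + 5315032.47 = 320.1 m.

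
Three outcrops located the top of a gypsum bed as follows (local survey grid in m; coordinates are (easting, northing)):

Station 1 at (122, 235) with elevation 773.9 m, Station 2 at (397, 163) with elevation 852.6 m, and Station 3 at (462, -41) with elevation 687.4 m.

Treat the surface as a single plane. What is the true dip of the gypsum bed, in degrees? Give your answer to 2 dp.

Let the plane be z = a·E + b·N + c.
Station 2−Station 1: 275a − 72b = 78.7;  Station 3−Station 1: 340a − 276b = −86.5.
Solving gives a = 0.54355, b = 0.98299.
Gradient magnitude |∇z| = √(a² + b²) = √(0.29544 + 0.96628) = 1.12326.
True dip = arctan(1.12326) = 48.32°, dipping toward SSW (azimuth ≈ 209°).

48.32°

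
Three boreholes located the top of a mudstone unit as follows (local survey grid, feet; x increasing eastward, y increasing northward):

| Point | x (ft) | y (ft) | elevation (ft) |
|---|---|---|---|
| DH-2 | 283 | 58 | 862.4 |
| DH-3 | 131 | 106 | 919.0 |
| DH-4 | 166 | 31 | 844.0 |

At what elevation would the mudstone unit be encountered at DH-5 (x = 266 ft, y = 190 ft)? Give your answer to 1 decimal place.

991.4 ft

Let the plane be z = a·x + b·y + c.
DH-3−DH-2: −152a + 48b = 56.6;  DH-4−DH-2: −117a − 27b = −18.4.
Solving gives a = −0.06636, b = 0.96903.
Then c = 862.4 − a·283 − b·58 = 824.98.
At (266, 190): z = −17.7 + 184.1 + 824.98 = 991.4 ft.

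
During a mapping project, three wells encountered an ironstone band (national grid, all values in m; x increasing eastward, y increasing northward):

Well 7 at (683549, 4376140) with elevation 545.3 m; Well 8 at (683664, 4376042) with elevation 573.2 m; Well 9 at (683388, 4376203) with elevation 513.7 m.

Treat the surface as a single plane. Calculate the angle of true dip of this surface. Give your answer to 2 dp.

10.56°

Let the plane be z = a·x + b·y + c.
Well 8−Well 7: 115a − 98b = 27.9;  Well 9−Well 7: −161a + 63b = −31.6.
Solving gives a = 0.15693, b = −0.10054.
Gradient magnitude |∇z| = √(a² + b²) = √(0.02463 + 0.01011) = 0.18638.
True dip = arctan(0.18638) = 10.56°, dipping toward WNW (azimuth ≈ 303°).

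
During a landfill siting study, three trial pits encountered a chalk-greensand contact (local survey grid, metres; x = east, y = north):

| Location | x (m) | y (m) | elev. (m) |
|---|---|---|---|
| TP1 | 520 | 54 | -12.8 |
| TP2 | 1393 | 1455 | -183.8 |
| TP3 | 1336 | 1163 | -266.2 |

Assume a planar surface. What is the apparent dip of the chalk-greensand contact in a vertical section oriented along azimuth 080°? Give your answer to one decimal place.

Let the plane be z = a·x + b·y + c.
TP2−TP1: 873a + 1401b = −171;  TP3−TP1: 816a + 1109b = −253.4.
Solving gives a = −0.94468, b = 0.46660.
Unit vector along 080° is (sin 80°, cos 80°) = (0.9848, 0.1736).
Slope in that direction = a·(0.9848) + b·(0.1736) = −0.84930.
Apparent dip = arctan|0.84930| = 40.3° (true dip is 46.5°, so apparent ≤ true as expected).

40.3°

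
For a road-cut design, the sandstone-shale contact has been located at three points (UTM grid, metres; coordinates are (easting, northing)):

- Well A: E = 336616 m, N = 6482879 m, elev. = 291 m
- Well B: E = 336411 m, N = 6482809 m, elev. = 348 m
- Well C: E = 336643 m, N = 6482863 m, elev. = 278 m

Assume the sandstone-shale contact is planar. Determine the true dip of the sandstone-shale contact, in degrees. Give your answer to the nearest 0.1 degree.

22.5°

Let the plane be z = a·E + b·N + c.
Well B−Well A: −205a − 70b = 57;  Well C−Well A: 27a − 16b = −13.
Solving gives a = −0.35242, b = 0.21779.
Gradient magnitude |∇z| = √(a² + b²) = √(0.12420 + 0.04743) = 0.41429.
True dip = arctan(0.41429) = 22.5°, dipping toward ESE (azimuth ≈ 122°).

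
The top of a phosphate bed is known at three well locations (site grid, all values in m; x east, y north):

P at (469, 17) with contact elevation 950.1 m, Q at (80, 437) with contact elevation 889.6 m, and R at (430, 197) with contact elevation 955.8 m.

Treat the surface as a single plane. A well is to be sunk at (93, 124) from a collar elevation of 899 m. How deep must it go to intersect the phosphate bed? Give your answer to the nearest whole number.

33 m

Two edge vectors: P→Q = (-389, 420, -60.5), P→R = (-39, 180, 5.7).
Normal n = (P→Q) × (P→R) = (13284, 4576.8, -53640).
So ∂z/∂x = −n_x/n_z = 0.24765 and ∂z/∂y = −n_y/n_z = 0.08532.
Intercept c from P: 950.1 − 116.15 − 1.45 = 832.50.
At (93, 124): z_contact = 23.0 + 10.6 + 832.50 = 866.1 m.
Depth below ground = 899 − 866.1 = 33 m.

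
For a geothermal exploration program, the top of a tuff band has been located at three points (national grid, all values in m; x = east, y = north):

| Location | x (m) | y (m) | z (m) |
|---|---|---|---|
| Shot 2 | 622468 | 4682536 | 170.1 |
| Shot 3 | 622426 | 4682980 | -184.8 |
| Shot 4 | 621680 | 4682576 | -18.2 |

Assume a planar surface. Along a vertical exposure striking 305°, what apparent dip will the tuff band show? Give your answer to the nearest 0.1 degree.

31.4°

Two edge vectors: Shot 2→Shot 3 = (-42, 444, -354.9), Shot 2→Shot 4 = (-788, 40, -188.3).
Normal n = (Shot 2→Shot 3) × (Shot 2→Shot 4) = (-69409.2, 271752.6, 348192).
So ∂z/∂x = −n_x/n_z = 0.19934 and ∂z/∂y = −n_y/n_z = −0.78047.
Unit vector along 305° is (sin 305°, cos 305°) = (-0.8192, 0.5736).
Slope in that direction = a·(-0.8192) + b·(0.5736) = −0.61095.
Apparent dip = arctan|0.61095| = 31.4° (true dip is 38.9°, so apparent ≤ true as expected).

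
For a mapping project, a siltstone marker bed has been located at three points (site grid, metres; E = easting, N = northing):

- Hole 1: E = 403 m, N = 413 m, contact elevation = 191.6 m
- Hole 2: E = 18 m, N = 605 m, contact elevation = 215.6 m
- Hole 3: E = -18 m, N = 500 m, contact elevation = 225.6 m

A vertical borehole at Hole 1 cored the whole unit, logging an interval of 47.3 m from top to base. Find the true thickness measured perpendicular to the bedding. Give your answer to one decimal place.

Let the plane be z = a·E + b·N + c.
Hole 2−Hole 1: −385a + 192b = 24;  Hole 3−Hole 1: −421a + 87b = 34.
Solving gives a = −0.09380, b = −0.06308.
|∇z| = √(a²+b²) = 0.11303, so dip δ = arctan(0.11303) = 6.45°.
True thickness = vertical thickness × cos δ = 47.3 × cos 6.45° = 47.0 m.

47.0 m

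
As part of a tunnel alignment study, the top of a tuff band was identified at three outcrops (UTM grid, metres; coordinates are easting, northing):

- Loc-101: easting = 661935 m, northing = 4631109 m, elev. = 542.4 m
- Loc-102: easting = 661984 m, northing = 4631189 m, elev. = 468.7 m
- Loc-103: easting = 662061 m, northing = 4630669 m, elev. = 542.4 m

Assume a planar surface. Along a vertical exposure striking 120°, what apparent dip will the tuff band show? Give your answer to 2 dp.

36.53°

Two edge vectors: Loc-101→Loc-102 = (49, 80, -73.7), Loc-101→Loc-103 = (126, -440, 0).
Normal n = (Loc-101→Loc-102) × (Loc-101→Loc-103) = (-32428, -9286.2, -31640).
So ∂z/∂easting = −n_x/n_z = −1.02491 and ∂z/∂northing = −n_y/n_z = −0.29350.
Unit vector along 120° is (sin 120°, cos 120°) = (0.8660, -0.5000).
Slope in that direction = a·(0.8660) + b·(-0.5000) = −0.74085.
Apparent dip = arctan|0.74085| = 36.53° (true dip is 46.8°, so apparent ≤ true as expected).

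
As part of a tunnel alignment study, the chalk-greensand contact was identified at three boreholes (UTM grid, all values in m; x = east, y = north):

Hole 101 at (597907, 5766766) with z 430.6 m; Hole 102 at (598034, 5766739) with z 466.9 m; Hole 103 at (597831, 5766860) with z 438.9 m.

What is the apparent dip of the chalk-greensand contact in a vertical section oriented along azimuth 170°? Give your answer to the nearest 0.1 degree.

Two edge vectors: Hole 101→Hole 102 = (127, -27, 36.3), Hole 101→Hole 103 = (-76, 94, 8.3).
Normal n = (Hole 101→Hole 102) × (Hole 101→Hole 103) = (-3636.3, -3812.9, 9886).
So ∂z/∂x = −n_x/n_z = 0.36782 and ∂z/∂y = −n_y/n_z = 0.38569.
Unit vector along 170° is (sin 170°, cos 170°) = (0.1736, -0.9848).
Slope in that direction = a·(0.1736) + b·(-0.9848) = −0.31596.
Apparent dip = arctan|0.31596| = 17.5° (true dip is 28.1°, so apparent ≤ true as expected).

17.5°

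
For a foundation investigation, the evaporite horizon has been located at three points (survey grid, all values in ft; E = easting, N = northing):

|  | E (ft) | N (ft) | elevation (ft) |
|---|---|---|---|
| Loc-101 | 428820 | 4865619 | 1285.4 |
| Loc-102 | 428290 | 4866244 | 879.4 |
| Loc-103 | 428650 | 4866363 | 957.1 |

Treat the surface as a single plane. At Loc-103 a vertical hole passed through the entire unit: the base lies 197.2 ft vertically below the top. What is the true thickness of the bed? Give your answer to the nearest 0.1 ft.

176.7 ft

Two edge vectors: Loc-101→Loc-102 = (-530, 625, -406), Loc-101→Loc-103 = (-170, 744, -328.3).
Normal n = (Loc-101→Loc-102) × (Loc-101→Loc-103) = (96876.5, -104979, -288070).
So ∂z/∂E = −n_x/n_z = 0.33629 and ∂z/∂N = −n_y/n_z = −0.36442.
|∇z| = √(a²+b²) = 0.49588, so dip δ = arctan(0.49588) = 26.38°.
True thickness = vertical thickness × cos δ = 197.2 × cos 26.38° = 176.7 ft.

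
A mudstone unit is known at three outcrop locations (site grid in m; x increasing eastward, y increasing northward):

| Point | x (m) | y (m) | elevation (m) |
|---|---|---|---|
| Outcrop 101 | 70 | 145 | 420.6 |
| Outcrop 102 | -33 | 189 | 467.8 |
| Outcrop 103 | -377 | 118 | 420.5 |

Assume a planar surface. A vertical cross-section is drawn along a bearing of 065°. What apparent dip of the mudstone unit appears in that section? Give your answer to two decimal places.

Two edge vectors: Outcrop 101→Outcrop 102 = (-103, 44, 47.2), Outcrop 101→Outcrop 103 = (-447, -27, -0.1).
Normal n = (Outcrop 101→Outcrop 102) × (Outcrop 101→Outcrop 103) = (1270, -21108.7, 22449).
So ∂z/∂x = −n_x/n_z = −0.05657 and ∂z/∂y = −n_y/n_z = 0.94030.
Unit vector along 065° is (sin 65°, cos 65°) = (0.9063, 0.4226).
Slope in that direction = a·(0.9063) + b·(0.4226) = 0.34611.
Apparent dip = arctan|0.34611| = 19.09° (true dip is 43.3°, so apparent ≤ true as expected).

19.09°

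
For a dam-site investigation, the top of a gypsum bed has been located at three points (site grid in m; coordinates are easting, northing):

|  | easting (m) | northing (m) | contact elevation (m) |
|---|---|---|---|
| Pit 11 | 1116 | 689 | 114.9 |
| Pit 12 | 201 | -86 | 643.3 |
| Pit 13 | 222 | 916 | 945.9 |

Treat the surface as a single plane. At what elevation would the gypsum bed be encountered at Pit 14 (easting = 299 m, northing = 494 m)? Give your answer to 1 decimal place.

745.6 m

Let the plane be z = a·easting + b·northing + c.
Pit 12−Pit 11: −915a − 775b = 528.4;  Pit 13−Pit 11: −894a + 227b = 831.
Solving gives a = −0.848334, b = 0.319775.
Then c = 114.9 − a·1116 − b·689 = 841.32.
At (299, 494): z = −253.7 + 158.0 + 841.32 = 745.6 m.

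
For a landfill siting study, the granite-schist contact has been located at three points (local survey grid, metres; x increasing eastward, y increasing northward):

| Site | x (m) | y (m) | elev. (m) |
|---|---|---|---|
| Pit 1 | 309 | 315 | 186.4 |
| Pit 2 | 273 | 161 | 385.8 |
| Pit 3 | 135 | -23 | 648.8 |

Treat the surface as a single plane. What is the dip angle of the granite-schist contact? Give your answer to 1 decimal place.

Let the plane be z = a·x + b·y + c.
Pit 2−Pit 1: −36a − 154b = 199.4;  Pit 3−Pit 1: −174a − 338b = 462.4.
Solving gives a = −0.26062, b = −1.23388.
Gradient magnitude |∇z| = √(a² + b²) = √(0.06792 + 1.52246) = 1.26110.
True dip = arctan(1.26110) = 51.6°, dipping toward NNE (azimuth ≈ 012°).

51.6°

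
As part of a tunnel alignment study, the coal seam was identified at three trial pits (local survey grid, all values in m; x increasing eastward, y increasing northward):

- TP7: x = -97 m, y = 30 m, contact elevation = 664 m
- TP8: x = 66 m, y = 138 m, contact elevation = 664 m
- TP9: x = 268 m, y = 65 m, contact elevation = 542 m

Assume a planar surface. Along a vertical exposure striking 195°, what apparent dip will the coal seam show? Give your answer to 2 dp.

Let the plane be z = a·x + b·y + c.
TP8−TP7: 163a + 108b = 0;  TP9−TP7: 365a + 35b = −122.
Solving gives a = −0.39081, b = 0.58983.
Unit vector along 195° is (sin 195°, cos 195°) = (-0.2588, -0.9659).
Slope in that direction = a·(-0.2588) + b·(-0.9659) = −0.46858.
Apparent dip = arctan|0.46858| = 25.11° (true dip is 35.3°, so apparent ≤ true as expected).

25.11°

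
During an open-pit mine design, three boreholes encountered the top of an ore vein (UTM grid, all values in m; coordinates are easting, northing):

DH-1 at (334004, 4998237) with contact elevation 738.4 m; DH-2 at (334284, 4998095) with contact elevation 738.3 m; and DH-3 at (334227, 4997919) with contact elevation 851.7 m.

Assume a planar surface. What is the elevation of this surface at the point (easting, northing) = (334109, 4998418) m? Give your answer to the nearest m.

609 m

Two edge vectors: DH-1→DH-2 = (280, -142, -0.1), DH-1→DH-3 = (223, -318, 113.3).
Normal n = (DH-1→DH-2) × (DH-1→DH-3) = (-16120.4, -31746.3, -57374).
So ∂z/∂easting = −n_x/n_z = −0.28097047 and ∂z/∂northing = −n_y/n_z = −0.55332206.
Intercept c from DH-1: 738.4 + 93845.26 + 2765634.80 = 2860218.47.
At (334109, 4998418): z = −93874.8 − 2765735.0 + 2860218.47 = 608.7 m.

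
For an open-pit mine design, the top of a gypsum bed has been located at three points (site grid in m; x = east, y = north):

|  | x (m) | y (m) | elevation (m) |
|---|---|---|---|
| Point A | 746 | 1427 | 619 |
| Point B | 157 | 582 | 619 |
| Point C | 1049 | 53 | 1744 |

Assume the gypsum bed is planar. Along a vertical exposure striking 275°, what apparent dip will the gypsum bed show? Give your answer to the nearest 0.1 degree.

43.3°

Two edge vectors: Point A→Point B = (-589, -845, 0), Point A→Point C = (303, -1374, 1125).
Normal n = (Point A→Point B) × (Point A→Point C) = (-950625, 662625, 1065321).
So ∂z/∂x = −n_x/n_z = 0.89234 and ∂z/∂y = −n_y/n_z = −0.62200.
Unit vector along 275° is (sin 275°, cos 275°) = (-0.9962, 0.0872).
Slope in that direction = a·(-0.9962) + b·(0.0872) = −0.94315.
Apparent dip = arctan|0.94315| = 43.3° (true dip is 47.4°, so apparent ≤ true as expected).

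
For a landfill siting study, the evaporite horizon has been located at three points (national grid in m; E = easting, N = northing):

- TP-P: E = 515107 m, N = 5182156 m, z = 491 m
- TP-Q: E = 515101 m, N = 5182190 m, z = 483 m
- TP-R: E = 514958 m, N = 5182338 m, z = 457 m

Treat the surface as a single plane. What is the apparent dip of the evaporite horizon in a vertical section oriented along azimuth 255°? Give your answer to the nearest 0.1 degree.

Let the plane be z = a·E + b·N + c.
TP-Q−TP-P: −6a + 34b = −8;  TP-R−TP-P: −149a + 182b = −34.
Solving gives a = −0.07549, b = −0.24862.
Unit vector along 255° is (sin 255°, cos 255°) = (-0.9659, -0.2588).
Slope in that direction = a·(-0.9659) + b·(-0.2588) = 0.13726.
Apparent dip = arctan|0.13726| = 7.8° (true dip is 14.6°, so apparent ≤ true as expected).

7.8°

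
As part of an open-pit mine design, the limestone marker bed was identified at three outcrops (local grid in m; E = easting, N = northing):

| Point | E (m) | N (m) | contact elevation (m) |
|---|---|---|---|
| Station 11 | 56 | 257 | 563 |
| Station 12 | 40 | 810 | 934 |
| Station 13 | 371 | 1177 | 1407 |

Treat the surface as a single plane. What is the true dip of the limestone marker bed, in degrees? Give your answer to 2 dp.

43.76°

Two edge vectors: Station 11→Station 12 = (-16, 553, 371), Station 11→Station 13 = (315, 920, 844).
Normal n = (Station 11→Station 12) × (Station 11→Station 13) = (125412, 130369, -188915).
So ∂z/∂E = −n_x/n_z = 0.66385 and ∂z/∂N = −n_y/n_z = 0.69009.
Gradient magnitude |∇z| = √(a² + b²) = √(0.44070 + 0.47623) = 0.95757.
True dip = arctan(0.95757) = 43.76°, dipping toward SW (azimuth ≈ 224°).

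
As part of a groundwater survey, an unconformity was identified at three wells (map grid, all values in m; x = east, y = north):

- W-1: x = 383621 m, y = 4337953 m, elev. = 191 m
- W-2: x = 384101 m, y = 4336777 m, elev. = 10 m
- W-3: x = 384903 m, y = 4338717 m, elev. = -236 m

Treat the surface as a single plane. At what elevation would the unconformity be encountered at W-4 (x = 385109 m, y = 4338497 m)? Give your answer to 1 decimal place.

Let the plane be z = a·x + b·y + c.
W-2−W-1: 480a − 1176b = −181;  W-3−W-1: 1282a + 764b = −427.
Solving gives a = −0.341683953, b = 0.014448727.
Then c = 191 − a·383621 − b·4337953 = 68590.24.
At (385109, 4338497): z = −131585.6 + 62685.8 + 68590.24 = -309.6 m.

-309.6 m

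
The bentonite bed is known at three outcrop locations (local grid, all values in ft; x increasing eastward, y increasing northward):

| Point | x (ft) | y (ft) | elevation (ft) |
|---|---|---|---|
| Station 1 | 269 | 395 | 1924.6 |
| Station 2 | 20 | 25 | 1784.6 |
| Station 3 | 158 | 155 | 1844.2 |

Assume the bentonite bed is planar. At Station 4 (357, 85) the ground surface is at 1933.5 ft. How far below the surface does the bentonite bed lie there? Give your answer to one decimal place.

65.1 ft

Let the plane be z = a·x + b·y + c.
Station 2−Station 1: −249a − 370b = −140;  Station 3−Station 1: −111a − 240b = −80.4.
Solving gives a = 0.20610, b = 0.23968.
Then c = 1924.6 − a·269 − b·395 = 1774.49.
At (357, 85): z_contact = 73.58 + 20.37 + 1774.49 = 1868.44 ft.
Depth below ground = 1933.5 − 1868.44 = 65.1 ft.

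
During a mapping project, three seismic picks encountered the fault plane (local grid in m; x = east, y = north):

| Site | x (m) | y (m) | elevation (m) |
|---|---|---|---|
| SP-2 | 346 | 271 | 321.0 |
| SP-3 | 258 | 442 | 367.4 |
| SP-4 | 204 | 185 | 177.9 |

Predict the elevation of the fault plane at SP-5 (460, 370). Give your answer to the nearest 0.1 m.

453.9 m

Two edge vectors: SP-2→SP-3 = (-88, 171, 46.4), SP-2→SP-4 = (-142, -86, -143.1).
Normal n = (SP-2→SP-3) × (SP-2→SP-4) = (-20479.7, -19181.6, 31850).
So ∂z/∂x = −n_x/n_z = 0.64300 and ∂z/∂y = −n_y/n_z = 0.60225.
Intercept c from SP-2: 321 − 222.48 − 163.21 = −64.69.
At (460, 370): z = 295.8 + 222.8 − 64.69 = 453.9 m.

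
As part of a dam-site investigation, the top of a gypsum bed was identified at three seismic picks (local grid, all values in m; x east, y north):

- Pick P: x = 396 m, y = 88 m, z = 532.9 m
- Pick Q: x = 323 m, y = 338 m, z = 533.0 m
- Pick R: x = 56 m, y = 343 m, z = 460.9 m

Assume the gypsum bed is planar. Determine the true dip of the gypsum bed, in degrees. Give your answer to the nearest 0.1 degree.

Two edge vectors: Pick P→Pick Q = (-73, 250, 0.1), Pick P→Pick R = (-340, 255, -72).
Normal n = (Pick P→Pick Q) × (Pick P→Pick R) = (-18025.5, -5290, 66385).
So ∂z/∂x = −n_x/n_z = 0.27153 and ∂z/∂y = −n_y/n_z = 0.07969.
Gradient magnitude |∇z| = √(a² + b²) = √(0.07373 + 0.00635) = 0.28298.
True dip = arctan(0.28298) = 15.8°, dipping toward WSW (azimuth ≈ 254°).

15.8°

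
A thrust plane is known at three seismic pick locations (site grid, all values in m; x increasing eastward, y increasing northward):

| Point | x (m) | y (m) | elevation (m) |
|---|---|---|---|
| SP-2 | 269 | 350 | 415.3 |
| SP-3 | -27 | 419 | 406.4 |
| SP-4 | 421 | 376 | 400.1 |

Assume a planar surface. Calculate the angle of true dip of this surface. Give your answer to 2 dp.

Two edge vectors: SP-2→SP-3 = (-296, 69, -8.9), SP-2→SP-4 = (152, 26, -15.2).
Normal n = (SP-2→SP-3) × (SP-2→SP-4) = (-817.4, -5852, -18184).
So ∂z/∂x = −n_x/n_z = −0.04495 and ∂z/∂y = −n_y/n_z = −0.32182.
Gradient magnitude |∇z| = √(a² + b²) = √(0.00202 + 0.10357) = 0.32495.
True dip = arctan(0.32495) = 18.00°, dipping toward N (azimuth ≈ 008°).

18.00°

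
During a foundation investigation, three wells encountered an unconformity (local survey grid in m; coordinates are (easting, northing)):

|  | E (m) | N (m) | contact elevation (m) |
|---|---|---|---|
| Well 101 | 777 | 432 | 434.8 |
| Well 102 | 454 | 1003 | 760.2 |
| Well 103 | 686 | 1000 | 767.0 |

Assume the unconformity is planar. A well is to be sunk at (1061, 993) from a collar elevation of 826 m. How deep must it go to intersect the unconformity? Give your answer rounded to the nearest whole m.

49 m

Two edge vectors: Well 101→Well 102 = (-323, 571, 325.4), Well 101→Well 103 = (-91, 568, 332.2).
Normal n = (Well 101→Well 102) × (Well 101→Well 103) = (4859, 77689.2, -131503).
So ∂z/∂E = −n_x/n_z = 0.03695 and ∂z/∂N = −n_y/n_z = 0.59078.
Intercept c from Well 101: 434.8 − 28.71 − 255.22 = 150.87.
At (1061, 993): z_contact = 39.2 + 586.6 + 150.87 = 776.7 m.
Depth below ground = 826 − 776.7 = 49 m.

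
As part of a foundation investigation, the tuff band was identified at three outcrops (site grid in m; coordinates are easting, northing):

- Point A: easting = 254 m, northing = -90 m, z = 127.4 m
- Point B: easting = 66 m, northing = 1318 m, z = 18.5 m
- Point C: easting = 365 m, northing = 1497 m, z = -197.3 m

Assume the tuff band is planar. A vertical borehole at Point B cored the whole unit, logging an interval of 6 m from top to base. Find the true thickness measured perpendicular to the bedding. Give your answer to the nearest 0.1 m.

5.0 m

Let the plane be z = a·easting + b·northing + c.
Point B−Point A: −188a + 1408b = −108.9;  Point C−Point A: 111a + 1587b = −324.7.
Solving gives a = −0.62544, b = −0.16085.
|∇z| = √(a²+b²) = 0.64580, so dip δ = arctan(0.64580) = 32.85°.
True thickness = vertical thickness × cos δ = 6 × cos 32.85° = 5.0 m.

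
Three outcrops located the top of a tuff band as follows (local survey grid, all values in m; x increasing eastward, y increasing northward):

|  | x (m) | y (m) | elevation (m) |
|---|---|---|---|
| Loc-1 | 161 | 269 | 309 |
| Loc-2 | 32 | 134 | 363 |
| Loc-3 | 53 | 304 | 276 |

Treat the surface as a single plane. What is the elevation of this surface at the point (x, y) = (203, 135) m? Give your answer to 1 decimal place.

385.4 m

Let the plane be z = a·x + b·y + c.
Loc-2−Loc-1: −129a − 135b = 54;  Loc-3−Loc-1: −108a + 35b = −33.
Solving gives a = 0.13433, b = −0.52836.
Then c = 309 − a·161 − b·269 = 429.50.
At (203, 135): z = 27.3 − 71.3 + 429.50 = 385.4 m.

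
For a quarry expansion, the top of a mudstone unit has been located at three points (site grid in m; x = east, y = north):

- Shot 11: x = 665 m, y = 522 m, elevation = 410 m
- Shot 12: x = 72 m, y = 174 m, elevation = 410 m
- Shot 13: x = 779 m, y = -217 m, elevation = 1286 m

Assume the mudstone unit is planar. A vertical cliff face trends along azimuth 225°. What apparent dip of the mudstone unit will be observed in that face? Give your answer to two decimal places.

17.62°

Two edge vectors: Shot 11→Shot 12 = (-593, -348, 0), Shot 11→Shot 13 = (114, -739, 876).
Normal n = (Shot 11→Shot 12) × (Shot 11→Shot 13) = (-304848, 519468, 477899).
So ∂z/∂x = −n_x/n_z = 0.63789 and ∂z/∂y = −n_y/n_z = −1.08698.
Unit vector along 225° is (sin 225°, cos 225°) = (-0.7071, -0.7071).
Slope in that direction = a·(-0.7071) + b·(-0.7071) = 0.31756.
Apparent dip = arctan|0.31756| = 17.62° (true dip is 51.6°, so apparent ≤ true as expected).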